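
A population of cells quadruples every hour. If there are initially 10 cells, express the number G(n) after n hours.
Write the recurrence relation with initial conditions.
Each hour multiplies the count by 4, so the count after n hours depends only on the count after n-1 hours: G(n) = 4 × G(n-1). The starting count gives G(0) = 10.
Unrolling n times gives the closed form G(n) = 10 × 4ⁿ.

G(n) = 4 × G(n-1), G(0) = 10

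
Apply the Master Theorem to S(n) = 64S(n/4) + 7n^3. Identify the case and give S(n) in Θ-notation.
Master Theorem template: S(n) = a·S(n/b) + f(n).
Here: a=64, b=4, f(n)=7n^3
Compute log_b(a) = log_4(64) = 3.
f(n) = 7n^3 = Θ(n^3). Case 2: S(n) = Θ(n^3 log n).

Case 2: S(n) = Θ(n^3 log n)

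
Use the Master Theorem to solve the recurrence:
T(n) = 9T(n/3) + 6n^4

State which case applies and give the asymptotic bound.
Master Theorem template: T(n) = a·T(n/b) + f(n).
Here: a=9, b=3, f(n)=6n^4
Compute log_b(a) = log_3(9) = 2.
f(n) = 6n^4 = Ω(n^(2+ε)) with ε = 2, and the regularity condition holds (a·f(n/b) = (a/b^4)·f(n) with a/b^4 = 3^-2 < 1). Case 3: T(n) = Θ(f(n)) = Θ(n^4).

Case 3: T(n) = Θ(n^4)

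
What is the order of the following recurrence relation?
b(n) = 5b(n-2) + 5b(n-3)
The order is the largest lag k for which b(n-k) appears. Here the deepest term is b(n-3), so the order is 3.

Order 3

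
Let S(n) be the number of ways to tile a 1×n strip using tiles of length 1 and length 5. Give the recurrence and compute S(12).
Condition on the last tile: it has length 1 (leaving a 1×(n-1) strip) or length 5 (leaving a 1×(n-5) strip), so S(n) = S(n-1) + S(n-5) (order-5 linear recurrence).
For 0 ≤ i < 5 only unit tiles fit, so S(i) = 1.
Iterating the recurrence: S(5) = 2, S(6) = 3, S(7) = 4, S(8) = 5, S(9) = 6, S(10) = 8, S(11) = 11, S(12) = 15.

S(n) = S(n-1) + S(n-5), with S(i) = 1 for 0 ≤ i < 5; S(12) = 15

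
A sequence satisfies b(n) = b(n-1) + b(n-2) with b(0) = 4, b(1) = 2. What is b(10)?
Computing the sequence terms:
4, 2, 6, 8, 14, 22, 36, 58, 94, 152, 246

246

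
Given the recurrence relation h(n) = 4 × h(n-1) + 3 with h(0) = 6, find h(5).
Computing step by step:
h(0) = 6
h(1) = 4 × 6 + 3 = 27
h(2) = 4 × 27 + 3 = 111
h(3) = 4 × 111 + 3 = 447
h(4) = 4 × 447 + 3 = 1791
h(5) = 4 × 1791 + 3 = 7167

7167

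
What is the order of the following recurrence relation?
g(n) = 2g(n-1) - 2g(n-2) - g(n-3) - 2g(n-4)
The order is the largest lag k for which g(n-k) appears. Here the deepest term is g(n-4), so the order is 4.

Order 4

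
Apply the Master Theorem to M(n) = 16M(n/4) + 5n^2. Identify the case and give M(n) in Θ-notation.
Master Theorem template: M(n) = a·M(n/b) + f(n).
Here: a=16, b=4, f(n)=5n^2
Compute log_b(a) = log_4(16) = 2.
f(n) = 5n^2 = Θ(n^2). Case 2: M(n) = Θ(n^2 log n).

Case 2: M(n) = Θ(n^2 log n)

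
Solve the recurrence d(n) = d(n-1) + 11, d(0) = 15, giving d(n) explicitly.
Recurrence: d(n) = d(n-1) + 11, initial: d(0) = 15.
Each step adds 11, so d(n) = d(0) + 11n = 11n + 15.

d(n) = 11n + 15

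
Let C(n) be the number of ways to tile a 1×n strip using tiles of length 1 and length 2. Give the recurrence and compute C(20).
Condition on the last tile: it has length 1 (leaving a 1×(n-1) strip) or length 2 (leaving a 1×(n-2) strip), so C(n) = C(n-1) + C(n-2) (order-2 linear recurrence).
For 0 ≤ i < 2 only unit tiles fit, so C(i) = 1.
Iterating the recurrence: C(2) = 2, C(3) = 3, C(4) = 5, C(5) = 8, C(6) = 13, C(7) = 21, C(8) = 34, C(9) = 55, C(10) = 89, C(11) = 144, C(12) = 233, C(13) = 377, C(14) = 610, C(15) = 987, C(16) = 1597, C(17) = 2584, C(18) = 4181, C(19) = 6765, C(20) = 10946.

C(n) = C(n-1) + C(n-2), with C(i) = 1 for 0 ≤ i < 2; C(20) = 10946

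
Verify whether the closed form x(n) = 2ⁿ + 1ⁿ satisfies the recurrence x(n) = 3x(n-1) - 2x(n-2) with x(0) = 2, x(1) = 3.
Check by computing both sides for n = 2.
From the recurrence with x(0) = 2, x(1) = 3:
  x(0) = 2, x(1) = 3, x(2) = 5
  so the recurrence gives x(2) = 5.
From the proposed closed form x(n) = 2ⁿ + 1ⁿ:
  x(2) = 5.
Both sides give 5 at n = 2, and the initial condition(s) match, so the closed form is consistent.

Yes, the closed form is correct.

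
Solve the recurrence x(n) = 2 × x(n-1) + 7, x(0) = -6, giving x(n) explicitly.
Recurrence: x(n) = 2 × x(n-1) + 7, initial: x(0) = -6.
Try x(n) = A·2ⁿ + C. Substituting: A·2ⁿ + C = 2(A·2ⁿ⁻¹ + C) + 7 = A·2ⁿ + 2C + 7, so C = 2C + 7, giving C = -7. Then x(0) = A - 7 = -6 gives A = 1.

x(n) = 2ⁿ - 7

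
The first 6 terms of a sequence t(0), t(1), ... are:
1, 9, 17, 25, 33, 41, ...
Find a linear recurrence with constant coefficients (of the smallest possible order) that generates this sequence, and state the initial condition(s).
Look for the lowest-order linear relation among consecutive terms.
Observation: consecutive differences are constant (= 8).
Check at n=2: 1·9 + 8 = 17. ✓

t(n) = t(n-1) + 8, t(0) = 1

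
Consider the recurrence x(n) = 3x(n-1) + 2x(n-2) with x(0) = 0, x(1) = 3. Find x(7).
Computing the sequence terms:
0, 3, 9, 33, 117, 417, 1485, 5289

5289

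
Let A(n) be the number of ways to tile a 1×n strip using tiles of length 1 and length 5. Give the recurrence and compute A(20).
Condition on the last tile: it has length 1 (leaving a 1×(n-1) strip) or length 5 (leaving a 1×(n-5) strip), so A(n) = A(n-1) + A(n-5) (order-5 linear recurrence).
For 0 ≤ i < 5 only unit tiles fit, so A(i) = 1.
Iterating the recurrence: A(5) = 2, A(6) = 3, A(7) = 4, A(8) = 5, A(9) = 6, A(10) = 8, A(11) = 11, A(12) = 15, A(13) = 20, A(14) = 26, A(15) = 34, A(16) = 45, A(17) = 60, A(18) = 80, A(19) = 106, A(20) = 140.

A(n) = A(n-1) + A(n-5), with A(i) = 1 for 0 ≤ i < 5; A(20) = 140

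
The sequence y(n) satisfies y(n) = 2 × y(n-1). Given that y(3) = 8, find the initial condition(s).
In general y(n) = 2ⁿ · y(0). At n = 3: y(0) = y(3) / 2^3 = 8 / 8 = 1.

y(0) = 1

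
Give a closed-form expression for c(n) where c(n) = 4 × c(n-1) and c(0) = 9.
Recurrence: c(n) = 4 × c(n-1), initial: c(0) = 9.
Each term is 4 times the previous, so this is geometric with ratio 4. After n steps: c(n) = c(0)·4ⁿ = 9·4ⁿ.

c(n) = 9·4ⁿ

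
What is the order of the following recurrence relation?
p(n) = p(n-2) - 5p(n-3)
The order is the largest lag k for which p(n-k) appears. Here the deepest term is p(n-3), so the order is 3.

Order 3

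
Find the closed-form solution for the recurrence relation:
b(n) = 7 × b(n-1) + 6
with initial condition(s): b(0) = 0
Recurrence: b(n) = 7 × b(n-1) + 6, initial: b(0) = 0.
Try b(n) = A·7ⁿ + C. Substituting: A·7ⁿ + C = 7(A·7ⁿ⁻¹ + C) + 6 = A·7ⁿ + 7C + 6, so C = 7C + 6, giving C = -1. Then b(0) = A - 1 = 0 gives A = 1.

b(n) = 7ⁿ - 1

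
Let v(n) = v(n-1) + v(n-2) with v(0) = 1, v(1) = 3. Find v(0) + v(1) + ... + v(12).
Computing the sequence terms: 1, 3, 4, 7, 11, 18, 29, 47, 76, 123, 199, 322, 521
Adding these values together:

1361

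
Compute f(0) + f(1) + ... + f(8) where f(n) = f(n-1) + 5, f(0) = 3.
Computing the sequence terms: 3, 8, 13, 18, 23, 28, 33, 38, 43
Adding these values together:

207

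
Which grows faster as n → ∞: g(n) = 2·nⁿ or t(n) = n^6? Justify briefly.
Comparing growth rates:
Growth-rate hierarchy: log n ≺ any polynomial ≺ any exponential cⁿ (c>1) ≺ n! ≺ nⁿ.
super-exponential nⁿ dominates polynomial degree 6 asymptotically.

g(n) grows faster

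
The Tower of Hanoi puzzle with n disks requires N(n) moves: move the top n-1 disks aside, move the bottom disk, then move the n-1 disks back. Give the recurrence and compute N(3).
Moving n disks = move the top n-1 disks aside (N(n-1) moves) + move the largest disk (1 move) + move the n-1 disks back on top (N(n-1) moves), so N(n) = 2N(n-1) + 1, with N(1) = 1 (a single disk takes one move).
First terms: 1, 3, 7, … — each is one less than a power of 2. Indeed N(n) + 1 = 2(N(n-1) + 1) with N(1) + 1 = 2, so N(n) + 1 = 2ⁿ and N(n) = 2ⁿ - 1.
Hence N(3) = 2^3 - 1 = 8 - 1 = 7.

N(n) = 2N(n-1) + 1, N(1) = 1; N(3) = 7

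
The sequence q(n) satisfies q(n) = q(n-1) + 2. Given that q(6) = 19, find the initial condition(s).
q(6) = q(0) + 6·2, so q(0) = 19 - 12 = 7.

q(0) = 7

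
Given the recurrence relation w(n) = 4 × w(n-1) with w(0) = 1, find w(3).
Computing step by step:
w(0) = 1
w(1) = 4 × 1 = 4
w(2) = 4 × 4 = 16
w(3) = 4 × 16 = 64

64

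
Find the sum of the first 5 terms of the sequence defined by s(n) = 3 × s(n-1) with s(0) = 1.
Computing the sequence terms: 1, 3, 9, 27, 81
Adding these values together:

121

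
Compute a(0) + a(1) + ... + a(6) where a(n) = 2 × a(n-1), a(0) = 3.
Computing the sequence terms: 3, 6, 12, 24, 48, 96, 192
Adding these values together:

381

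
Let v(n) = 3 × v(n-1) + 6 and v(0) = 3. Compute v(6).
Computing step by step:
v(0) = 3
v(1) = 3 × 3 + 6 = 15
v(2) = 3 × 15 + 6 = 51
v(3) = 3 × 51 + 6 = 159
v(4) = 3 × 159 + 6 = 483
v(5) = 3 × 483 + 6 = 1455
v(6) = 3 × 1455 + 6 = 4371

4371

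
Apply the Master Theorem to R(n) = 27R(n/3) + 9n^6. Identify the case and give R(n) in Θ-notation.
Master Theorem template: R(n) = a·R(n/b) + f(n).
Here: a=27, b=3, f(n)=9n^6
Compute log_b(a) = log_3(27) = 3.
f(n) = 9n^6 = Ω(n^(3+ε)) with ε = 3, and the regularity condition holds (a·f(n/b) = (a/b^6)·f(n) with a/b^6 = 3^-3 < 1). Case 3: R(n) = Θ(f(n)) = Θ(n^6).

Case 3: R(n) = Θ(n^6)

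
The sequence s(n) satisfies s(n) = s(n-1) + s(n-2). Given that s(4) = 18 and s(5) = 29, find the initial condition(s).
Work backwards using s(k) = s(k+2) - s(k+1):
s(3) = s(5) - s(4) = 29 - 18 = 11
s(2) = s(4) - s(3) = 18 - 11 = 7
s(1) = s(3) - s(2) = 11 - 7 = 4
s(0) = s(2) - s(1) = 7 - 4 = 3

s(0) = 3, s(1) = 4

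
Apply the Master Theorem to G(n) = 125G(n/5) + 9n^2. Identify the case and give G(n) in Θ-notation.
Master Theorem template: G(n) = a·G(n/b) + f(n).
Here: a=125, b=5, f(n)=9n^2
Compute log_b(a) = log_5(125) = 3.
f(n) = 9n^2 = O(n^(3-ε)) with ε = 1. Case 1: G(n) = Θ(n^log_b(a)) = Θ(n^3).

Case 1: G(n) = Θ(n^3)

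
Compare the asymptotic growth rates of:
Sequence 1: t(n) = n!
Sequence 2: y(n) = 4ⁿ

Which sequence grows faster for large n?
Comparing growth rates:
Growth-rate hierarchy: log n ≺ any polynomial ≺ any exponential cⁿ (c>1) ≺ n! ≺ nⁿ.
factorial dominates exponential base 4 asymptotically.

t(n) grows faster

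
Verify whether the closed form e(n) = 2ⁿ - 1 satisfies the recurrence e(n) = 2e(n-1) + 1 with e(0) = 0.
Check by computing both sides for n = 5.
From the recurrence with e(0) = 0:
  e(0) = 0, e(1) = 1, e(2) = 3, e(3) = 7, e(4) = 15, e(5) = 31
  so the recurrence gives e(5) = 31.
From the proposed closed form e(n) = 2ⁿ - 1:
  e(5) = 31.
Both sides give 31 at n = 5, and the initial condition(s) match, so the closed form is consistent.

Yes, the closed form is correct.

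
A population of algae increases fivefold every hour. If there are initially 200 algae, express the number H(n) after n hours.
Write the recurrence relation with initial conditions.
Each hour multiplies the count by 5, so the count after n hours depends only on the count after n-1 hours: H(n) = 5 × H(n-1). The starting count gives H(0) = 200.
Unrolling n times gives the closed form H(n) = 200 × 5ⁿ.

H(n) = 5 × H(n-1), H(0) = 200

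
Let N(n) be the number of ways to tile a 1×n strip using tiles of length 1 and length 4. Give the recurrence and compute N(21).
Condition on the last tile: it has length 1 (leaving a 1×(n-1) strip) or length 4 (leaving a 1×(n-4) strip), so N(n) = N(n-1) + N(n-4) (order-4 linear recurrence).
For 0 ≤ i < 4 only unit tiles fit, so N(i) = 1.
Iterating the recurrence: N(4) = 2, N(5) = 3, N(6) = 4, N(7) = 5, N(8) = 7, N(9) = 10, N(10) = 14, N(11) = 19, N(12) = 26, N(13) = 36, N(14) = 50, N(15) = 69, N(16) = 95, N(17) = 131, N(18) = 181, N(19) = 250, N(20) = 345, N(21) = 476.

N(n) = N(n-1) + N(n-4), with N(i) = 1 for 0 ≤ i < 4; N(21) = 476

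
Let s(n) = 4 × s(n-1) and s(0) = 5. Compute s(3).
Computing step by step:
s(0) = 5
s(1) = 4 × 5 = 20
s(2) = 4 × 20 = 80
s(3) = 4 × 80 = 320

320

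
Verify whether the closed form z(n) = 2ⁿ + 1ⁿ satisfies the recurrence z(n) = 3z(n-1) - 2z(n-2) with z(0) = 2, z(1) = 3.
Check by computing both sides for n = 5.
From the recurrence with z(0) = 2, z(1) = 3:
  z(0) = 2, z(1) = 3, z(2) = 5, z(3) = 9, z(4) = 17, z(5) = 33
  so the recurrence gives z(5) = 33.
From the proposed closed form z(n) = 2ⁿ + 1ⁿ:
  z(5) = 33.
Both sides give 33 at n = 5, and the initial condition(s) match, so the closed form is consistent.

Yes, the closed form is correct.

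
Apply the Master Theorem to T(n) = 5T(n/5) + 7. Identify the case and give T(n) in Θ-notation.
Master Theorem template: T(n) = a·T(n/b) + f(n).
Here: a=5, b=5, f(n)=7
Compute log_b(a) = log_5(5) = 1.
f(n) = 7 = O(n^(1-ε)) with ε = 1. Case 1: T(n) = Θ(n^log_b(a)) = Θ(n).

Case 1: T(n) = Θ(n)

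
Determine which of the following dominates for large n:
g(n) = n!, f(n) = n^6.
Comparing growth rates:
Growth-rate hierarchy: log n ≺ any polynomial ≺ any exponential cⁿ (c>1) ≺ n! ≺ nⁿ.
factorial dominates polynomial degree 6 asymptotically.

g(n) grows faster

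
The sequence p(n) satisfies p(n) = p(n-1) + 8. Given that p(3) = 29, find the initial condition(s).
p(3) = p(0) + 3·8, so p(0) = 29 - 24 = 5.

p(0) = 5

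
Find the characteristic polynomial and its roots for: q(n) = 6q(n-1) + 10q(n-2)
Substitute q(n) = rⁿ and divide through by rⁿ⁻²: r² - 6r - 10 = 0
Discriminant: 6² + 4·10 = 76, not a perfect square, so by the quadratic formula r = (6 ± √76)/2.
General solution: q(n) = A·r₁ⁿ + B·r₂ⁿ where r₁,r₂ = (6 ± √76)/2

Characteristic: r² - 6r - 10 = 0, Roots: r = (6 ± √76)/2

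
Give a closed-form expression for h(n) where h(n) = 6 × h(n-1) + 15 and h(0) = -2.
Recurrence: h(n) = 6 × h(n-1) + 15, initial: h(0) = -2.
Try h(n) = A·6ⁿ + C. Substituting: A·6ⁿ + C = 6(A·6ⁿ⁻¹ + C) + 15 = A·6ⁿ + 6C + 15, so C = 6C + 15, giving C = -3. Then h(0) = A - 3 = -2 gives A = 1.

h(n) = 6ⁿ - 3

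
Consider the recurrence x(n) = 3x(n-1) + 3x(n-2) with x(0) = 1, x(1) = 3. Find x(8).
Computing the sequence terms:
1, 3, 12, 45, 171, 648, 2457, 9315, 35316

35316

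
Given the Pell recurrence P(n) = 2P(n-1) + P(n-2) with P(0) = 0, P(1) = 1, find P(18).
Computing the sequence terms:
0, 1, 2, 5, 12, 29, 70, 169, 408, 985, 2378, 5741, 13860, 33461, 80782, 195025, 470832, 1136689, 2744210

2744210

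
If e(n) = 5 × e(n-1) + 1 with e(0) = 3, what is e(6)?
Computing step by step:
e(0) = 3
e(1) = 5 × 3 + 1 = 16
e(2) = 5 × 16 + 1 = 81
e(3) = 5 × 81 + 1 = 406
e(4) = 5 × 406 + 1 = 2031
e(5) = 5 × 2031 + 1 = 10156
e(6) = 5 × 10156 + 1 = 50781

50781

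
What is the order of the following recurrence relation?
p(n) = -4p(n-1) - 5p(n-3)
The order is the largest lag k for which p(n-k) appears. Here the deepest term is p(n-3), so the order is 3.

Order 3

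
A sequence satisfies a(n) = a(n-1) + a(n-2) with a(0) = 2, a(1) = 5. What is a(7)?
Computing the sequence terms:
2, 5, 7, 12, 19, 31, 50, 81

81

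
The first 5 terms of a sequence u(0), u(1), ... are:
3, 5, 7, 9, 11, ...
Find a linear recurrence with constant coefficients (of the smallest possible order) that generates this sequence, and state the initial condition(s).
Look for the lowest-order linear relation among consecutive terms.
Observation: consecutive differences are constant (= 2).
Check at n=2: 1·5 + 2 = 7. ✓

u(n) = u(n-1) + 2, u(0) = 3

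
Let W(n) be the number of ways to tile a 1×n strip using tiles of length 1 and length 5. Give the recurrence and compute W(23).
Condition on the last tile: it has length 1 (leaving a 1×(n-1) strip) or length 5 (leaving a 1×(n-5) strip), so W(n) = W(n-1) + W(n-5) (order-5 linear recurrence).
For 0 ≤ i < 5 only unit tiles fit, so W(i) = 1.
Iterating the recurrence: W(5) = 2, W(6) = 3, W(7) = 4, W(8) = 5, W(9) = 6, W(10) = 8, W(11) = 11, W(12) = 15, W(13) = 20, W(14) = 26, W(15) = 34, W(16) = 45, W(17) = 60, W(18) = 80, W(19) = 106, W(20) = 140, W(21) = 185, W(22) = 245, W(23) = 325.

W(n) = W(n-1) + W(n-5), with W(i) = 1 for 0 ≤ i < 5; W(23) = 325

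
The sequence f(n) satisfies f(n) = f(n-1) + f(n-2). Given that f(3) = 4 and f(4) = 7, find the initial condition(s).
Work backwards using f(k) = f(k+2) - f(k+1):
f(2) = f(4) - f(3) = 7 - 4 = 3
f(1) = f(3) - f(2) = 4 - 3 = 1
f(0) = f(2) - f(1) = 3 - 1 = 2

f(0) = 2, f(1) = 1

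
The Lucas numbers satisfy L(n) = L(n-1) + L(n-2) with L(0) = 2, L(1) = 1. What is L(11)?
Computing the sequence terms:
2, 1, 3, 4, 7, 11, 18, 29, 47, 76, 123, 199

199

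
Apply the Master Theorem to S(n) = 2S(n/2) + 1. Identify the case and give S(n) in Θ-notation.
Master Theorem template: S(n) = a·S(n/b) + f(n).
Here: a=2, b=2, f(n)=1
Compute log_b(a) = log_2(2) = 1.
f(n) = 1 = O(n^(1-ε)) with ε = 1. Case 1: S(n) = Θ(n^log_b(a)) = Θ(n).

Case 1: S(n) = Θ(n)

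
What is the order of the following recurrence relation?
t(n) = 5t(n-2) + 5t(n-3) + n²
The order is the largest lag k for which t(n-k) appears. Here the deepest term is t(n-3) (the n² term is non-homogeneous and does not affect the order), so the order is 3.

Order 3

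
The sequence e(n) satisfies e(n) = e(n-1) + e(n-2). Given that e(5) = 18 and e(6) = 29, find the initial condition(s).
Work backwards using e(k) = e(k+2) - e(k+1):
e(4) = e(6) - e(5) = 29 - 18 = 11
e(3) = e(5) - e(4) = 18 - 11 = 7
e(2) = e(4) - e(3) = 11 - 7 = 4
e(1) = e(3) - e(2) = 7 - 4 = 3
e(0) = e(2) - e(1) = 4 - 3 = 1

e(0) = 1, e(1) = 3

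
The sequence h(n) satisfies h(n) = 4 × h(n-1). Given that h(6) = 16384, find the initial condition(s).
In general h(n) = 4ⁿ · h(0). At n = 6: h(0) = h(6) / 4^6 = 16384 / 4096 = 4.

h(0) = 4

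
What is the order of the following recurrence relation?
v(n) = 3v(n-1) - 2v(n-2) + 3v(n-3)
The order is the largest lag k for which v(n-k) appears. Here the deepest term is v(n-3), so the order is 3.

Order 3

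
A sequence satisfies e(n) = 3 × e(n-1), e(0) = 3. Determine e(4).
Computing step by step:
e(0) = 3
e(1) = 3 × 3 = 9
e(2) = 3 × 9 = 27
e(3) = 3 × 27 = 81
e(4) = 3 × 81 = 243

243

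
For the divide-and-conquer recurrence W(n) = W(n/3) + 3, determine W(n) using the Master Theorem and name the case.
Master Theorem template: W(n) = a·W(n/b) + f(n).
Here: a=1, b=3, f(n)=3
Compute log_b(a) = log_3(1) = 0.
f(n) = 3 = Θ(1). Case 2: W(n) = Θ(log n).

Case 2: W(n) = Θ(log n)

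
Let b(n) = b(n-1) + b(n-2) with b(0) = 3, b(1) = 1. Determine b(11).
Computing the sequence terms:
3, 1, 4, 5, 9, 14, 23, 37, 60, 97, 157, 254

254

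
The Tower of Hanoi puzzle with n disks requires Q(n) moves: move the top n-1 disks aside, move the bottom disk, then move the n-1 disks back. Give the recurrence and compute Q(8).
Moving n disks = move the top n-1 disks aside (Q(n-1) moves) + move the largest disk (1 move) + move the n-1 disks back on top (Q(n-1) moves), so Q(n) = 2Q(n-1) + 1, with Q(1) = 1 (a single disk takes one move).
First terms: 1, 3, 7, 15, 31, 63, … — each is one less than a power of 2. Indeed Q(n) + 1 = 2(Q(n-1) + 1) with Q(1) + 1 = 2, so Q(n) + 1 = 2ⁿ and Q(n) = 2ⁿ - 1.
Hence Q(8) = 2^8 - 1 = 256 - 1 = 255.

Q(n) = 2Q(n-1) + 1, Q(1) = 1; Q(8) = 255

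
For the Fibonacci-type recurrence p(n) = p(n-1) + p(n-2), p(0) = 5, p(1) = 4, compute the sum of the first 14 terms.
Computing the sequence terms: 5, 4, 9, 13, 22, 35, 57, 92, 149, 241, 390, 631, 1021, 1652
Adding these values together:

4321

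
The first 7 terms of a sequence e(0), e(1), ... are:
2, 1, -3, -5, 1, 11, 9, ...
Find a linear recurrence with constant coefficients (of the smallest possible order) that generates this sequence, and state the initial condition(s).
Look for the lowest-order linear relation among consecutive terms.
Observation: e(n) - 1·e(n-1) - (-2)·e(n-2) = 0 holds for the shown terms, and no order-1 relation e(n) = α·e(n-1) + β fits.
Check at n=3: 1·-3 + (-2)·1 = -5. ✓

e(n) = e(n-1) - 2e(n-2), e(0) = 2, e(1) = 1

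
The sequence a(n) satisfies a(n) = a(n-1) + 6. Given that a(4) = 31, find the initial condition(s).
a(4) = a(0) + 4·6, so a(0) = 31 - 24 = 7.

a(0) = 7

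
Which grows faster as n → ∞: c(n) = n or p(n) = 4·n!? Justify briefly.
Comparing growth rates:
Growth-rate hierarchy: log n ≺ any polynomial ≺ any exponential cⁿ (c>1) ≺ n! ≺ nⁿ.
factorial dominates polynomial degree 1 asymptotically.

p(n) grows faster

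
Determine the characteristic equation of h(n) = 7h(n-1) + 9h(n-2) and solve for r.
Substitute h(n) = rⁿ and divide through by rⁿ⁻²: r² - 7r - 9 = 0
Discriminant: 7² + 4·9 = 85, not a perfect square, so by the quadratic formula r = (7 ± √85)/2.
General solution: h(n) = A·r₁ⁿ + B·r₂ⁿ where r₁,r₂ = (7 ± √85)/2

Characteristic: r² - 7r - 9 = 0, Roots: r = (7 ± √85)/2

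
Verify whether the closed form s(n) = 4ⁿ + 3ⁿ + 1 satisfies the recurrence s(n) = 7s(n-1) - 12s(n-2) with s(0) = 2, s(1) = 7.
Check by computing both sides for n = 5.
From the recurrence with s(0) = 2, s(1) = 7:
  s(0) = 2, s(1) = 7, s(2) = 25, s(3) = 91, s(4) = 337, s(5) = 1267
  so the recurrence gives s(5) = 1267.
From the proposed closed form s(n) = 4ⁿ + 3ⁿ + 1:
  s(5) = 1268.
The recurrence gives 1267 but the closed form gives 1268, so the closed form does not satisfy the recurrence.

No, the closed form is incorrect.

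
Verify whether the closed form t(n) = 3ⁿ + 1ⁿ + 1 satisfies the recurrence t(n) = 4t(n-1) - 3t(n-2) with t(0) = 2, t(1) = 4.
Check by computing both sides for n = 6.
From the recurrence with t(0) = 2, t(1) = 4:
  t(0) = 2, t(1) = 4, t(2) = 10, t(3) = 28, t(4) = 82, t(5) = 244, t(6) = 730
  so the recurrence gives t(6) = 730.
From the proposed closed form t(n) = 3ⁿ + 1ⁿ + 1:
  t(6) = 731.
The recurrence gives 730 but the closed form gives 731, so the closed form does not satisfy the recurrence.

No, the closed form is incorrect.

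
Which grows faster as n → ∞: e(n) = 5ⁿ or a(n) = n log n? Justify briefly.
Comparing growth rates:
Growth-rate hierarchy: log n ≺ any polynomial ≺ any exponential cⁿ (c>1) ≺ n! ≺ nⁿ.
exponential base 5 dominates polynomial degree 1 (with log factor) asymptotically.

e(n) grows faster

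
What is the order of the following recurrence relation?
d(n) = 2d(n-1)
The order is the largest lag k for which d(n-k) appears. Here the deepest term is d(n-1), so the order is 1.

Order 1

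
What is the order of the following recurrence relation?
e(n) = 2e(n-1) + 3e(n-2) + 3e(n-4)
The order is the largest lag k for which e(n-k) appears. Here the deepest term is e(n-4), so the order is 4.

Order 4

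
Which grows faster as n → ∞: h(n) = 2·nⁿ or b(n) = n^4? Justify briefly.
Comparing growth rates:
Growth-rate hierarchy: log n ≺ any polynomial ≺ any exponential cⁿ (c>1) ≺ n! ≺ nⁿ.
super-exponential nⁿ dominates polynomial degree 4 asymptotically.

h(n) grows faster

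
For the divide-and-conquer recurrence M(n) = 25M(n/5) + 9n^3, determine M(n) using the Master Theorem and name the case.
Master Theorem template: M(n) = a·M(n/b) + f(n).
Here: a=25, b=5, f(n)=9n^3
Compute log_b(a) = log_5(25) = 2.
f(n) = 9n^3 = Ω(n^(2+ε)) with ε = 1, and the regularity condition holds (a·f(n/b) = (a/b^3)·f(n) with a/b^3 = 5^-1 < 1). Case 3: M(n) = Θ(f(n)) = Θ(n^3).

Case 3: M(n) = Θ(n^3)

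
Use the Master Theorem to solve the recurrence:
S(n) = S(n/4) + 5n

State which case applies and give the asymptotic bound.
Master Theorem template: S(n) = a·S(n/b) + f(n).
Here: a=1, b=4, f(n)=5n
Compute log_b(a) = log_4(1) = 0.
f(n) = 5n = Ω(n^(0+ε)) with ε = 1, and the regularity condition holds (a·f(n/b) = (a/b^1)·f(n) with a/b^1 = 4^-1 < 1). Case 3: S(n) = Θ(f(n)) = Θ(n).

Case 3: S(n) = Θ(n)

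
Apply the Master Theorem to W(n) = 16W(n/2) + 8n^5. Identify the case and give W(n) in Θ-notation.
Master Theorem template: W(n) = a·W(n/b) + f(n).
Here: a=16, b=2, f(n)=8n^5
Compute log_b(a) = log_2(16) = 4.
f(n) = 8n^5 = Ω(n^(4+ε)) with ε = 1, and the regularity condition holds (a·f(n/b) = (a/b^5)·f(n) with a/b^5 = 2^-1 < 1). Case 3: W(n) = Θ(f(n)) = Θ(n^5).

Case 3: W(n) = Θ(n^5)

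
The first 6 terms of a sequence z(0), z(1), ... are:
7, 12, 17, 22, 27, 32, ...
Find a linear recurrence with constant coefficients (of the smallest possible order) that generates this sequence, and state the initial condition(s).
Look for the lowest-order linear relation among consecutive terms.
Observation: consecutive differences are constant (= 5).
Check at n=2: 1·12 + 5 = 17. ✓

z(n) = z(n-1) + 5, z(0) = 7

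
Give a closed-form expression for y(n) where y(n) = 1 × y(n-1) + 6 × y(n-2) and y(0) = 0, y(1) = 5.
Recurrence: y(n) = 1 × y(n-1) + 6 × y(n-2), initial: y(0) = 0, y(1) = 5.
Characteristic equation: r² - 1r - 6 = 0, which factors as (r - 3)(r + 2) = 0, so r = 3, -2. General solution y(n) = A·3ⁿ + B·(-2)ⁿ. From y(0) = 0: A + B = 0. From y(1) = 5: 3A - 2B = 5. Solving gives A = 1, B = -1.

y(n) = 3ⁿ - (-2)ⁿ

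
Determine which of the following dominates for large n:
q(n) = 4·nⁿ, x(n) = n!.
Comparing growth rates:
Growth-rate hierarchy: log n ≺ any polynomial ≺ any exponential cⁿ (c>1) ≺ n! ≺ nⁿ.
super-exponential nⁿ dominates factorial asymptotically.

q(n) grows faster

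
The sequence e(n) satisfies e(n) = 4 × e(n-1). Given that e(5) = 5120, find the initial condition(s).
In general e(n) = 4ⁿ · e(0). At n = 5: e(0) = e(5) / 4^5 = 5120 / 1024 = 5.

e(0) = 5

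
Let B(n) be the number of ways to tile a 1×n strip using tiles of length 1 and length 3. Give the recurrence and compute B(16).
Condition on the last tile: it has length 1 (leaving a 1×(n-1) strip) or length 3 (leaving a 1×(n-3) strip), so B(n) = B(n-1) + B(n-3) (order-3 linear recurrence).
For 0 ≤ i < 3 only unit tiles fit, so B(i) = 1.
Iterating the recurrence: B(3) = 2, B(4) = 3, B(5) = 4, B(6) = 6, B(7) = 9, B(8) = 13, B(9) = 19, B(10) = 28, B(11) = 41, B(12) = 60, B(13) = 88, B(14) = 129, B(15) = 189, B(16) = 277.

B(n) = B(n-1) + B(n-3), with B(i) = 1 for 0 ≤ i < 3; B(16) = 277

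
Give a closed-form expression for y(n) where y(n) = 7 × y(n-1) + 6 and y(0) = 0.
Recurrence: y(n) = 7 × y(n-1) + 6, initial: y(0) = 0.
Try y(n) = A·7ⁿ + C. Substituting: A·7ⁿ + C = 7(A·7ⁿ⁻¹ + C) + 6 = A·7ⁿ + 7C + 6, so C = 7C + 6, giving C = -1. Then y(0) = A - 1 = 0 gives A = 1.

y(n) = 7ⁿ - 1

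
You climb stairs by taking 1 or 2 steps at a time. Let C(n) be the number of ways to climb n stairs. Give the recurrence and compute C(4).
Condition on the size of the last step (1 to 2): before it there were n-1, …, n-2 stairs climbed, and these cases are disjoint, so C(n) = C(n-1) + C(n-2) (Fibonacci-type sequence).
Initial conditions by direct count (compositions of i into parts ≤ 2): C(1) = 1; C(2) = 2.
Iterating the recurrence: C(3) = 3, C(4) = 5.

C(n) = C(n-1) + C(n-2), C(1) = 1, C(2) = 2; C(4) = 5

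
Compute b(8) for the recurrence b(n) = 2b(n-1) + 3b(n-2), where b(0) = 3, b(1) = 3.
Computing the sequence terms:
3, 3, 15, 39, 123, 363, 1095, 3279, 9843

9843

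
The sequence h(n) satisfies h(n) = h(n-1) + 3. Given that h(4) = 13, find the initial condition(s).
h(4) = h(0) + 4·3, so h(0) = 13 - 12 = 1.

h(0) = 1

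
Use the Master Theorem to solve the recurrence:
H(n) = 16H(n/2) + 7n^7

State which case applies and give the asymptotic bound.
Master Theorem template: H(n) = a·H(n/b) + f(n).
Here: a=16, b=2, f(n)=7n^7
Compute log_b(a) = log_2(16) = 4.
f(n) = 7n^7 = Ω(n^(4+ε)) with ε = 3, and the regularity condition holds (a·f(n/b) = (a/b^7)·f(n) with a/b^7 = 2^-3 < 1). Case 3: H(n) = Θ(f(n)) = Θ(n^7).

Case 3: H(n) = Θ(n^7)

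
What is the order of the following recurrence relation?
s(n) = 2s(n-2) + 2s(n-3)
The order is the largest lag k for which s(n-k) appears. Here the deepest term is s(n-3), so the order is 3.

Order 3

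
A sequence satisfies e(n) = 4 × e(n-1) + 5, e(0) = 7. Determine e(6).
Computing step by step:
e(0) = 7
e(1) = 4 × 7 + 5 = 33
e(2) = 4 × 33 + 5 = 137
e(3) = 4 × 137 + 5 = 553
e(4) = 4 × 553 + 5 = 2217
e(5) = 4 × 2217 + 5 = 8873
e(6) = 4 × 8873 + 5 = 35497

35497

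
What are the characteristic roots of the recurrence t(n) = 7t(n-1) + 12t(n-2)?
Substitute t(n) = rⁿ and divide through by rⁿ⁻²: r² - 7r - 12 = 0
Discriminant: 7² + 4·12 = 97, not a perfect square, so by the quadratic formula r = (7 ± √97)/2.
General solution: t(n) = A·r₁ⁿ + B·r₂ⁿ where r₁,r₂ = (7 ± √97)/2

Characteristic: r² - 7r - 12 = 0, Roots: r = (7 ± √97)/2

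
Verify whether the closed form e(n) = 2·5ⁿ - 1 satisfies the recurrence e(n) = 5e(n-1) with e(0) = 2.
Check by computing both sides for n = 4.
From the recurrence with e(0) = 2:
  e(0) = 2, e(1) = 10, e(2) = 50, e(3) = 250, e(4) = 1250
  so the recurrence gives e(4) = 1250.
From the proposed closed form e(n) = 2·5ⁿ - 1:
  e(4) = 1249.
The recurrence gives 1250 but the closed form gives 1249, so the closed form does not satisfy the recurrence.

No, the closed form is incorrect.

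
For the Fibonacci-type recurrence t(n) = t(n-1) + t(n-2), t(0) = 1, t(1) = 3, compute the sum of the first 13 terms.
Computing the sequence terms: 1, 3, 4, 7, 11, 18, 29, 47, 76, 123, 199, 322, 521
Adding these values together:

1361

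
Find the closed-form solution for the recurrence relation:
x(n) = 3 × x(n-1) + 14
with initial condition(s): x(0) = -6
Recurrence: x(n) = 3 × x(n-1) + 14, initial: x(0) = -6.
Try x(n) = A·3ⁿ + C. Substituting: A·3ⁿ + C = 3(A·3ⁿ⁻¹ + C) + 14 = A·3ⁿ + 3C + 14, so C = 3C + 14, giving C = -7. Then x(0) = A - 7 = -6 gives A = 1.

x(n) = 3ⁿ - 7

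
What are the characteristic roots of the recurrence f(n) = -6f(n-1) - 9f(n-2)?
Substitute f(n) = rⁿ and divide through by rⁿ⁻²: r² + 6r + 9 = 0
Factor: (r + 3)² = 0, so r = -3 (double root).
General solution: f(n) = (A + Bn)·(-3)ⁿ

Characteristic: r² + 6r + 9 = 0, Roots: r = -3 (double root)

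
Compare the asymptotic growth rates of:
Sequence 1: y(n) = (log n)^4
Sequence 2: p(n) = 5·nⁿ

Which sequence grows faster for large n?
Comparing growth rates:
Growth-rate hierarchy: log n ≺ any polynomial ≺ any exponential cⁿ (c>1) ≺ n! ≺ nⁿ.
super-exponential nⁿ dominates polylogarithmic (log n)^4 asymptotically.

p(n) grows faster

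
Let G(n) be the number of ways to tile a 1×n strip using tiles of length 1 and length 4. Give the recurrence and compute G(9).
Condition on the last tile: it has length 1 (leaving a 1×(n-1) strip) or length 4 (leaving a 1×(n-4) strip), so G(n) = G(n-1) + G(n-4) (order-4 linear recurrence).
For 0 ≤ i < 4 only unit tiles fit, so G(i) = 1.
Iterating the recurrence: G(4) = 2, G(5) = 3, G(6) = 4, G(7) = 5, G(8) = 7, G(9) = 10.

G(n) = G(n-1) + G(n-4), with G(i) = 1 for 0 ≤ i < 4; G(9) = 10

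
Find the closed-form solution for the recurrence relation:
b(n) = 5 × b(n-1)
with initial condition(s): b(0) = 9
Recurrence: b(n) = 5 × b(n-1), initial: b(0) = 9.
Each term is 5 times the previous, so this is geometric with ratio 5. After n steps: b(n) = b(0)·5ⁿ = 9·5ⁿ.

b(n) = 9·5ⁿ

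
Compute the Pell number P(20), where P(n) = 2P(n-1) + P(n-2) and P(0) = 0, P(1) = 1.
Computing the sequence terms:
0, 1, 2, 5, 12, 29, 70, 169, 408, 985, 2378, 5741, 13860, 33461, 80782, 195025, 470832, 1136689, 2744210, 6625109, 15994428

15994428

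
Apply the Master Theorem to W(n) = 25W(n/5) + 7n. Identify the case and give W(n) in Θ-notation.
Master Theorem template: W(n) = a·W(n/b) + f(n).
Here: a=25, b=5, f(n)=7n
Compute log_b(a) = log_5(25) = 2.
f(n) = 7n = O(n^(2-ε)) with ε = 1. Case 1: W(n) = Θ(n^log_b(a)) = Θ(n^2).

Case 1: W(n) = Θ(n^2)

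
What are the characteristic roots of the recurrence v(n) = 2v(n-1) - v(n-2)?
Substitute v(n) = rⁿ and divide through by rⁿ⁻²: r² - 2r + 1 = 0
Factor: (r - 1)² = 0, so r = 1 (double root).
General solution: v(n) = (A + Bn)·1ⁿ

Characteristic: r² - 2r + 1 = 0, Roots: r = 1 (double root)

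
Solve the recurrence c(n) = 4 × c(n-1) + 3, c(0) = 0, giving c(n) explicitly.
Recurrence: c(n) = 4 × c(n-1) + 3, initial: c(0) = 0.
Try c(n) = A·4ⁿ + C. Substituting: A·4ⁿ + C = 4(A·4ⁿ⁻¹ + C) + 3 = A·4ⁿ + 4C + 3, so C = 4C + 3, giving C = -1. Then c(0) = A - 1 = 0 gives A = 1.

c(n) = 4ⁿ - 1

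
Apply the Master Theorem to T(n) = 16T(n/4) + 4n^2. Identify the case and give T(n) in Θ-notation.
Master Theorem template: T(n) = a·T(n/b) + f(n).
Here: a=16, b=4, f(n)=4n^2
Compute log_b(a) = log_4(16) = 2.
f(n) = 4n^2 = Θ(n^2). Case 2: T(n) = Θ(n^2 log n).

Case 2: T(n) = Θ(n^2 log n)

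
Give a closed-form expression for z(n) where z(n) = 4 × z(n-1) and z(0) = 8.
Recurrence: z(n) = 4 × z(n-1), initial: z(0) = 8.
Each term is 4 times the previous, so this is geometric with ratio 4. After n steps: z(n) = z(0)·4ⁿ = 8·4ⁿ.

z(n) = 8·4ⁿ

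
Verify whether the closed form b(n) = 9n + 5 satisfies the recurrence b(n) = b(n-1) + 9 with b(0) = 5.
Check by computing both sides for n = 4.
From the recurrence with b(0) = 5:
  b(0) = 5, b(1) = 14, b(2) = 23, b(3) = 32, b(4) = 41
  so the recurrence gives b(4) = 41.
From the proposed closed form b(n) = 9n + 5:
  b(4) = 41.
Both sides give 41 at n = 4, and the initial condition(s) match, so the closed form is consistent.

Yes, the closed form is correct.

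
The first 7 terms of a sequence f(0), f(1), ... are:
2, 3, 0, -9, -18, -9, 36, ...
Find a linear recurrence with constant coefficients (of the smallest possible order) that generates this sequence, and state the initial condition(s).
Look for the lowest-order linear relation among consecutive terms.
Observation: f(n) - 2·f(n-1) - (-3)·f(n-2) = 0 holds for the shown terms, and no order-1 relation f(n) = α·f(n-1) + β fits.
Check at n=3: 2·0 + (-3)·3 = -9. ✓

f(n) = 2f(n-1) - 3f(n-2), f(0) = 2, f(1) = 3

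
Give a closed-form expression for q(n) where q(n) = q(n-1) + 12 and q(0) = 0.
Recurrence: q(n) = q(n-1) + 12, initial: q(0) = 0.
Each step adds 12, so q(n) = q(0) + 12n = 12n.

q(n) = 12n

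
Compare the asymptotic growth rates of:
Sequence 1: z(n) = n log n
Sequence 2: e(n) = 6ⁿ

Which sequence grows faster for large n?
Comparing growth rates:
Growth-rate hierarchy: log n ≺ any polynomial ≺ any exponential cⁿ (c>1) ≺ n! ≺ nⁿ.
exponential base 6 dominates polynomial degree 1 (with log factor) asymptotically.

e(n) grows faster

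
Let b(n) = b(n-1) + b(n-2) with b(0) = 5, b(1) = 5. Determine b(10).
Computing the sequence terms:
5, 5, 10, 15, 25, 40, 65, 105, 170, 275, 445

445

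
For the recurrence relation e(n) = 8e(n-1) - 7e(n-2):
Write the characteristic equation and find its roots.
Substitute e(n) = rⁿ and divide through by rⁿ⁻²: r² - 8r + 7 = 0
Factor: (r - 7)(r - 1) = 0, so r = 7, 1.
General solution: e(n) = A·7ⁿ + B·1ⁿ

Characteristic: r² - 8r + 7 = 0, Roots: r = 7, 1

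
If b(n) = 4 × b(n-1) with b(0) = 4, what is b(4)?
Computing step by step:
b(0) = 4
b(1) = 4 × 4 = 16
b(2) = 4 × 16 = 64
b(3) = 4 × 64 = 256
b(4) = 4 × 256 = 1024

1024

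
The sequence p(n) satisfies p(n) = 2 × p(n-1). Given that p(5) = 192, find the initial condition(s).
In general p(n) = 2ⁿ · p(0). At n = 5: p(0) = p(5) / 2^5 = 192 / 32 = 6.

p(0) = 6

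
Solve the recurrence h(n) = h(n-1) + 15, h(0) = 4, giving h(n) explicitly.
Recurrence: h(n) = h(n-1) + 15, initial: h(0) = 4.
Each step adds 15, so h(n) = h(0) + 15n = 15n + 4.

h(n) = 15n + 4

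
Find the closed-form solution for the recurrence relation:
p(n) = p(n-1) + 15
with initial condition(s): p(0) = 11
Recurrence: p(n) = p(n-1) + 15, initial: p(0) = 11.
Each step adds 15, so p(n) = p(0) + 15n = 15n + 11.

p(n) = 15n + 11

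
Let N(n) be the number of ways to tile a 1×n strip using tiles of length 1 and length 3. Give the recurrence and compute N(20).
Condition on the last tile: it has length 1 (leaving a 1×(n-1) strip) or length 3 (leaving a 1×(n-3) strip), so N(n) = N(n-1) + N(n-3) (order-3 linear recurrence).
For 0 ≤ i < 3 only unit tiles fit, so N(i) = 1.
Iterating the recurrence: N(3) = 2, N(4) = 3, N(5) = 4, N(6) = 6, N(7) = 9, N(8) = 13, N(9) = 19, N(10) = 28, N(11) = 41, N(12) = 60, N(13) = 88, N(14) = 129, N(15) = 189, N(16) = 277, N(17) = 406, N(18) = 595, N(19) = 872, N(20) = 1278.

N(n) = N(n-1) + N(n-3), with N(i) = 1 for 0 ≤ i < 3; N(20) = 1278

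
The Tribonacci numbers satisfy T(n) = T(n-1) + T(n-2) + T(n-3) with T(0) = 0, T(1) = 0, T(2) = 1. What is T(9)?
Computing the sequence terms:
0, 0, 1, 1, 2, 4, 7, 13, 24, 44

44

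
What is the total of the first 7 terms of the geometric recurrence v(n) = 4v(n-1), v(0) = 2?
Computing the sequence terms: 2, 8, 32, 128, 512, 2048, 8192
Adding these values together:

10922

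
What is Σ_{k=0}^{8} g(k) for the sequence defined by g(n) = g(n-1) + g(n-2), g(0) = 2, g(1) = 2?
Computing the sequence terms: 2, 2, 4, 6, 10, 16, 26, 42, 68
Adding these values together:

176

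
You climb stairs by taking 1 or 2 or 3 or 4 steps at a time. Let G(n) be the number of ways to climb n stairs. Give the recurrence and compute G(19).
Condition on the size of the last step (1 to 4): before it there were n-1, …, n-4 stairs climbed, and these cases are disjoint, so G(n) = G(n-1) + G(n-2) + G(n-3) + G(n-4) (order-4 linear recurrence).
Initial conditions by direct count (compositions of i into parts ≤ 4): G(1) = 1; G(2) = 2; G(3) = 4; G(4) = 8.
Iterating the recurrence: G(5) = 15, G(6) = 29, G(7) = 56, G(8) = 108, G(9) = 208, G(10) = 401, G(11) = 773, G(12) = 1490, G(13) = 2872, G(14) = 5536, G(15) = 10671, G(16) = 20569, G(17) = 39648, G(18) = 76424, G(19) = 147312.

G(n) = G(n-1) + G(n-2) + G(n-3) + G(n-4), G(1) = 1, G(2) = 2, G(3) = 4, G(4) = 8; G(19) = 147312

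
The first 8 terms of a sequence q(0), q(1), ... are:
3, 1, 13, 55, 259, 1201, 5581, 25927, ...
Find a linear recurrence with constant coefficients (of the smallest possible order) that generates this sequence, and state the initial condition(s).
Look for the lowest-order linear relation among consecutive terms.
Observation: q(n) - 4·q(n-1) - (3)·q(n-2) = 0 holds for the shown terms, and no order-1 relation q(n) = α·q(n-1) + β fits.
Check at n=3: 4·13 + (3)·1 = 55. ✓

q(n) = 4q(n-1) + 3q(n-2), q(0) = 3, q(1) = 1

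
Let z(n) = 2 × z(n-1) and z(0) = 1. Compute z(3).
Computing step by step:
z(0) = 1
z(1) = 2 × 1 = 2
z(2) = 2 × 2 = 4
z(3) = 2 × 4 = 8

8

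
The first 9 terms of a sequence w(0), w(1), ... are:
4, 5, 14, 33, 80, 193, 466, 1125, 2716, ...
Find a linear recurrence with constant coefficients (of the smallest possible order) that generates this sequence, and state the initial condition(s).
Look for the lowest-order linear relation among consecutive terms.
Observation: w(n) - 2·w(n-1) - (1)·w(n-2) = 0 holds for the shown terms, and no order-1 relation w(n) = α·w(n-1) + β fits.
Check at n=3: 2·14 + (1)·5 = 33. ✓

w(n) = 2w(n-1) + w(n-2), w(0) = 4, w(1) = 5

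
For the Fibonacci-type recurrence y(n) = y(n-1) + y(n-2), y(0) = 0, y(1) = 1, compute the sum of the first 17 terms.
Computing the sequence terms: 0, 1, 1, 2, 3, 5, 8, 13, 21, 34, 55, 89, 144, 233, 377, 610, 987
Adding these values together:

2583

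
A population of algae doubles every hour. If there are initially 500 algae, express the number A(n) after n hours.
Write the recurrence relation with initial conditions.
Each hour multiplies the count by 2, so the count after n hours depends only on the count after n-1 hours: A(n) = 2 × A(n-1). The starting count gives A(0) = 500.
Unrolling n times gives the closed form A(n) = 500 × 2ⁿ.

A(n) = 2 × A(n-1), A(0) = 500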